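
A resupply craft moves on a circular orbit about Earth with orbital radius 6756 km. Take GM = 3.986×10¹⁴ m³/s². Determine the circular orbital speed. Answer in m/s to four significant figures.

v ≈ 7681 m/s

r = 6756 km = 6.756×10⁶ m.
For a circular orbit v = √(μ/r) = √(3.986×10¹⁴ / 6.756×10⁶) = √(5.900×10⁷) = 7681 m/s.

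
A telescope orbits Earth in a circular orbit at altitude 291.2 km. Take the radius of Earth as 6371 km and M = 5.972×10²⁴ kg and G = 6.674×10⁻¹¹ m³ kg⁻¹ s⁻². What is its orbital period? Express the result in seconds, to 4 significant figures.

T ≈ 5412 seconds

μ = GM = 6.674×10⁻¹¹ × 5.972×10²⁴ = 3.986×10¹⁴ m³/s².
r = 6371 + 291.2 = 6662.2 km = 6.6622×10⁶ m.
Kepler's third law: T = 2π√(r³/μ) = 2π√((6.662×10⁶)³ / 3.986×10¹⁴).
r³/μ = 7.419×10⁵ s², so T = 2π × 8.613×10² = 5.412×10³ s.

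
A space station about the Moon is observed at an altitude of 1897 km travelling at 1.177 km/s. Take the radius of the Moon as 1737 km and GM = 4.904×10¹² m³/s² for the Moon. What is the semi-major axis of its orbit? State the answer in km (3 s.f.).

a ≈ 3730 km

r = 1737 + 1897 = 3634.0 km = 3.634×10⁶ m.
Vis-viva rearranged: 1/a = 2/r − v²/μ = 5.504×10⁻⁷ − 2.825×10⁻⁷ = 2.679×10⁻⁷ m⁻¹.
a = 3.733×10⁶ m = 3733.2 km.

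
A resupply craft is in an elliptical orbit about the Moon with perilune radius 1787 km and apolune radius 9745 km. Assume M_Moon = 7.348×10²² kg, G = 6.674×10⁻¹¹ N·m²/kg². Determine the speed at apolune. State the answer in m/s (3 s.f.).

μ = GM = 6.674×10⁻¹¹ × 7.348×10²² = 4.904×10¹² m³/s².
Semi-major axis a = (r_p + r_a)/2 = 5766.0 km = 5.766×10⁶ m.
Vis-viva: v² = μ(2/r − 1/a) = 4.904×10¹² × (2.052×10⁻⁷ − 1.734×10⁻⁷) = 1.560×10⁵ m²/s².
v = 394.9 m/s.

v ≈ 395 m/s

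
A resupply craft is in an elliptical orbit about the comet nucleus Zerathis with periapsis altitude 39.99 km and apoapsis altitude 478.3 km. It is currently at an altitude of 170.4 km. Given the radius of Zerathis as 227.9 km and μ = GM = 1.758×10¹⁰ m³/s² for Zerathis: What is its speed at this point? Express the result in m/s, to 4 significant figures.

v ≈ 228.4 m/s

r_p = 227.9 + 39.99 = 267.89 km = 2.6789×10⁵ m.
r_a = 227.9 + 478.3 = 706.20 km = 7.0620×10⁵ m.
r = 227.9 + 170.4 = 398.30 km = 3.983×10⁵ m.
Semi-major axis a = (r_p + r_a)/2 = 487.05 km = 4.870×10⁵ m.
Vis-viva: v² = μ(2/r − 1/a) = 1.758×10¹⁰ × (5.021×10⁻⁶ − 2.053×10⁻⁶) = 5.218×10⁴ m²/s².
v = 228.4 m/s.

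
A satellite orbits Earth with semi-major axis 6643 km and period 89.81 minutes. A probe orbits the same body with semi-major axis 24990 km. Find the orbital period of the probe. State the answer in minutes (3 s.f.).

T₂ ≈ 655 minutes

Kepler's third law: T² ∝ a³, so T₂ = T₁ (a₂/a₁)^(3/2).
a₂/a₁ = 3.762, (a₂/a₁)^(3/2) = 7.296.
T₂ = 89.81 × 7.296 = 655.3 minutes.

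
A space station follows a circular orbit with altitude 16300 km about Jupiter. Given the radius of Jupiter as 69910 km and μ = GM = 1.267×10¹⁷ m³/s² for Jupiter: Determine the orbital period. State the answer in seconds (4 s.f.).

r = 69910 + 16300 = 86210 km = 8.6210×10⁷ m.
Kepler's third law: T = 2π√(r³/μ) = 2π√((8.621×10⁷)³ / 1.267×10¹⁷).
r³/μ = 5.057×10⁶ s², so T = 2π × 2.249×10³ = 1.413×10⁴ s.

T ≈ 14130 seconds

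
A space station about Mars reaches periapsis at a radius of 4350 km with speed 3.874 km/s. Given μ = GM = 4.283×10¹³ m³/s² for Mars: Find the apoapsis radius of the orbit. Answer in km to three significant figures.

apoapsis radius ≈ 13900 km

r_p = 4.350×10⁶ m.
Specific energy ε = v²/2 − μ/r = -2.342×10⁶ J/kg, so a = −μ/(2ε) = 9.144×10⁶ m.
The apsides satisfy r_p + r_a = 2a, so the apoapsis radius is 2a − r_p = 1.394×10⁷ m = 13937 km.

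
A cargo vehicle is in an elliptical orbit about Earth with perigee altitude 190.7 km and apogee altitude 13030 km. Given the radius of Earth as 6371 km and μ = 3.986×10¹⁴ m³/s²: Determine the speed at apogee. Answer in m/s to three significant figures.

v ≈ 3220 m/s

r_p = 6371 + 190.7 = 6561.7 km = 6.5617×10⁶ m.
r_a = 6371 + 13030 = 19401 km = 1.9401×10⁷ m.
Semi-major axis a = (r_p + r_a)/2 = 12981 km = 1.298×10⁷ m.
Vis-viva: v² = μ(2/r − 1/a) = 3.986×10¹⁴ × (1.031×10⁻⁷ − 7.703×10⁻⁸) = 1.039×10⁷ m²/s².
v = 3223 m/s.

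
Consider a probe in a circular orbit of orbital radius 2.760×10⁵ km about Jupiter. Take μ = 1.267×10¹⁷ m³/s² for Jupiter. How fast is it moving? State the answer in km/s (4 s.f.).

v ≈ 21.43 km/s

r = 2.760×10⁵ km = 2.760×10⁸ m.
For a circular orbit v = √(μ/r) = √(1.267×10¹⁷ / 2.760×10⁸) = √(4.591×10⁸) = 21430 m/s.
That is 21.43 km/s.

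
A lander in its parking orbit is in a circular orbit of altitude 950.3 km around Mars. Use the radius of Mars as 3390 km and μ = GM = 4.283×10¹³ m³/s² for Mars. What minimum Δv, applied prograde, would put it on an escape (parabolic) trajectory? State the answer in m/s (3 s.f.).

Δv ≈ 1300 m/s

r = 3390 + 950.3 = 4340.3 km = 4.3403×10⁶ m.
Circular speed v_c = √(μ/r) = 3141 m/s.
Escape speed v_esc = √(2μ/r) = √2 × v_c = 4443 m/s.
Δv = v_esc − v_c = 1301 m/s.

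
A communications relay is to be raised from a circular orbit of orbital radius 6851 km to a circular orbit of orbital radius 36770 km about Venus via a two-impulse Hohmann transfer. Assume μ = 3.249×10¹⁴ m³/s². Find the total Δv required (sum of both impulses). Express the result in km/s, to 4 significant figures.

Δv_total ≈ 3.362 km/s

r₁ = 6851 km = 6.851×10⁶ m.
r₂ = 36770 km = 3.677×10⁷ m.
Transfer ellipse a_t = (r₁ + r₂)/2 = 2.181×10⁷ m.
At r₁: circular v_c1 = √(μ/r₁) = 6886 m/s; transfer-periapsis v_p = √[μ(2/r₁ − 1/a_t)] = 8942 m/s.
Δv₁ = v_p − v_c1 = 2055 m/s.
At r₂: circular v_c2 = √(μ/r₂) = 2973 m/s; transfer-apoapsis v_a = √[μ(2/r₂ − 1/a_t)] = 1666 m/s.
Δv₂ = v_c2 − v_a = 1307 m/s.
Total Δv = Δv₁ + Δv₂ = 3362 m/s = 3.362 km/s.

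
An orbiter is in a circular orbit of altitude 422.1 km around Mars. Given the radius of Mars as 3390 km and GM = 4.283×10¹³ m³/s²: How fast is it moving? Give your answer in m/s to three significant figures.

r = 3390 + 422.1 = 3812.1 km = 3.8121×10⁶ m.
For a circular orbit v = √(μ/r) = √(4.283×10¹³ / 3.812×10⁶) = √(1.124×10⁷) = 3352 m/s.

v ≈ 3350 m/s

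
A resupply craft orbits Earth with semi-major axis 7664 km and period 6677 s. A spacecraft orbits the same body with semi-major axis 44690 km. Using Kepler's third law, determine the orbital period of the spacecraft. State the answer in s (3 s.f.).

Kepler's third law: T² ∝ a³, so T₂ = T₁ (a₂/a₁)^(3/2).
a₂/a₁ = 5.831, (a₂/a₁)^(3/2) = 14.08.
T₂ = 6677 × 14.08 = 94020 s.

T₂ ≈ 94000 s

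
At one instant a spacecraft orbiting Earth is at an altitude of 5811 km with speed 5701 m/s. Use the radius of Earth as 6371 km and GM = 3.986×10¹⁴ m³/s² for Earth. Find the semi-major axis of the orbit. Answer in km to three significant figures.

r = 6371 + 5811 = 12182 km = 1.218×10⁷ m.
Specific orbital energy ε = v²/2 − μ/r = (5701)²/2 − 3.986×10¹⁴/1.218×10⁷ = -1.647×10⁷ J/kg.
Since ε = −μ/(2a), a = −μ/(2ε) = 1.210×10⁷ m = 12101 km.

a ≈ 12100 km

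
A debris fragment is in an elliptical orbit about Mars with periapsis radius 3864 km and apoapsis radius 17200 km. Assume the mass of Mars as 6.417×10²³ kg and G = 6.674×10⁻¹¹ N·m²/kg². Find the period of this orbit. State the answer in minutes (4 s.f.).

T ≈ 546.9 minutes

μ = GM = 6.674×10⁻¹¹ × 6.417×10²³ = 4.283×10¹³ m³/s².
Semi-major axis a = (r_p + r_a)/2 = (3864.0 + 17200)/2 = 10532 km = 1.053×10⁷ m.
By Kepler's third law T = 2π√(a³/μ) = 2π × 5.223×10³ = 3.282×10⁴ s.
= 546.9 minutes.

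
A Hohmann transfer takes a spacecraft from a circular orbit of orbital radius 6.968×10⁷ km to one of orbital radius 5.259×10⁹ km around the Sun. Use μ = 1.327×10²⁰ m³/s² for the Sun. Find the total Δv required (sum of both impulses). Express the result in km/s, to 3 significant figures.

r₁ = 6.968×10⁷ km = 6.968×10¹⁰ m.
r₂ = 5.259×10⁹ km = 5.259×10¹² m.
Transfer ellipse a_t = (r₁ + r₂)/2 = 2.664×10¹² m.
At r₁: circular v_c1 = √(μ/r₁) = 43640 m/s; transfer-perihelion v_p = √[μ(2/r₁ − 1/a_t)] = 61310 m/s.
Δv₁ = v_p − v_c1 = 17670 m/s.
At r₂: circular v_c2 = √(μ/r₂) = 5023 m/s; transfer-aphelion v_a = √[μ(2/r₂ − 1/a_t)] = 812.3 m/s.
Δv₂ = v_c2 − v_a = 4211 m/s.
Total Δv = Δv₁ + Δv₂ = 21880 m/s = 21.88 km/s.

Δv_total ≈ 21.9 km/s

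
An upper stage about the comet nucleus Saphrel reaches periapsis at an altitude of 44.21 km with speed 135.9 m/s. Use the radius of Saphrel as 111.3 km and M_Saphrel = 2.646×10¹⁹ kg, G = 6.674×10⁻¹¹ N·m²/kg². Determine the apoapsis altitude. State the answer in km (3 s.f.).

apoapsis altitude ≈ 566 km

μ = GM = 6.674×10⁻¹¹ × 2.646×10¹⁹ = 1.766×10⁹ m³/s².
r_p = 111.3 + 44.21 = 155.51 km = 1.555×10⁵ m.
Specific energy ε = v²/2 − μ/r = -2.121×10³ J/kg, so a = −μ/(2ε) = 4.162×10⁵ m.
The apsides satisfy r_p + r_a = 2a, so the apoapsis radius is 2a − r_p = 6.769×10⁵ m = 676.93 km.
Apoapsis altitude = 676.93 − 111.3 = 565.63 km.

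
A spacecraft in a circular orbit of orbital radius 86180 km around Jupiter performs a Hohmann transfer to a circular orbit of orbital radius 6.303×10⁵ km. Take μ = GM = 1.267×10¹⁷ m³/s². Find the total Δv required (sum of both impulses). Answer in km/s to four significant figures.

Δv_total ≈ 19.74 km/s

r₁ = 86180 km = 8.618×10⁷ m.
r₂ = 6.303×10⁵ km = 6.303×10⁸ m.
Transfer ellipse a_t = (r₁ + r₂)/2 = 3.582×10⁸ m.
At r₁: circular v_c1 = √(μ/r₁) = 38340 m/s; transfer-perijove v_p = √[μ(2/r₁ − 1/a_t)] = 50860 m/s.
Δv₁ = v_p − v_c1 = 12520 m/s.
At r₂: circular v_c2 = √(μ/r₂) = 14180 m/s; transfer-apojove v_a = √[μ(2/r₂ − 1/a_t)] = 6954 m/s.
Δv₂ = v_c2 − v_a = 7224 m/s.
Total Δv = Δv₁ + Δv₂ = 19740 m/s = 19.74 km/s.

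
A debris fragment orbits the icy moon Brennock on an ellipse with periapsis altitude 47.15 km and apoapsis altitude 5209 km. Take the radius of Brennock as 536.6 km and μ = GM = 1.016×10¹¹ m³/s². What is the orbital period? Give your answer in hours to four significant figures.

T ≈ 30.83 hours

r_p = 536.6 + 47.15 = 583.75 km = 5.8375×10⁵ m.
r_a = 536.6 + 5209 = 5745.6 km = 5.7456×10⁶ m.
Semi-major axis a = (r_p + r_a)/2 = (583.75 + 5745.6)/2 = 3164.7 km = 3.165×10⁶ m.
By Kepler's third law T = 2π√(a³/μ) = 2π × 1.766×10⁴ = 1.110×10⁵ s.
= 30.83 hours.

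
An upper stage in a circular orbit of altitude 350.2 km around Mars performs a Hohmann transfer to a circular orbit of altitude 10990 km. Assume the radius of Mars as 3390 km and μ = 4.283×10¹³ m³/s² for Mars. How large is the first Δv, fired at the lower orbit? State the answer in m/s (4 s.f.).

Δv ≈ 879.3 m/s

r₁ = 3390 + 350.2 = 3740.2 km = 3.7402×10⁶ m.
r₂ = 3390 + 10990 = 14380 km = 1.4380×10⁷ m.
Transfer ellipse a_t = (r₁ + r₂)/2 = 9.060×10⁶ m.
At r₁: circular v_c1 = √(μ/r₁) = 3384 m/s; transfer-periapsis v_p = √[μ(2/r₁ − 1/a_t)] = 4263 m/s.
Δv₁ = v_p − v_c1 = 879.3 m/s.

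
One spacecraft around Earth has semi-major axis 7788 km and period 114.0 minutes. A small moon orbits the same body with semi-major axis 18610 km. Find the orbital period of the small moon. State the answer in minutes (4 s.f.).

T₂ ≈ 421.1 minutes

Kepler's third law: T² ∝ a³, so T₂ = T₁ (a₂/a₁)^(3/2).
a₂/a₁ = 2.390, (a₂/a₁)^(3/2) = 3.694.
T₂ = 114.0 × 3.694 = 421.1 minutes.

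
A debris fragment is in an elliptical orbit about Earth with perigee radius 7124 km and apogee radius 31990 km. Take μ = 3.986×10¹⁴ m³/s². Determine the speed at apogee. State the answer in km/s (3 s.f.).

Semi-major axis a = (r_p + r_a)/2 = 19557 km = 1.956×10⁷ m.
Vis-viva: v² = μ(2/r − 1/a) = 3.986×10¹⁴ × (6.252×10⁻⁸ − 5.113×10⁻⁸) = 4.539×10⁶ m²/s².
v = 2130 m/s = 2.130 km/s.

v ≈ 2.13 km/s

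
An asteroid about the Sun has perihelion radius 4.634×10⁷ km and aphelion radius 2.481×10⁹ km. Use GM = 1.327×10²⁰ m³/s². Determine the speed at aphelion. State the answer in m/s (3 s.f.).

Semi-major axis a = (r_p + r_a)/2 = 1.2637×10⁹ km = 1.264×10¹² m.
Vis-viva: v² = μ(2/r − 1/a) = 1.327×10²⁰ × (8.061×10⁻¹³ − 7.913×10⁻¹³) = 1.961×10⁶ m²/s².
v = 1401 m/s.

v ≈ 1400 m/s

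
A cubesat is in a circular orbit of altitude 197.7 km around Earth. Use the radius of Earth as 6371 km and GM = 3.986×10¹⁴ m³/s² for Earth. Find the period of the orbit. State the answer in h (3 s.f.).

T ≈ 1.47 h

r = 6371 + 197.7 = 6568.7 km = 6.5687×10⁶ m.
Kepler's third law: T = 2π√(r³/μ) = 2π√((6.569×10⁶)³ / 3.986×10¹⁴).
r³/μ = 7.111×10⁵ s², so T = 2π × 8.432×10² = 5.298×10³ s.
Converting: 5.298×10³ s ÷ 3600 = 1.472 h.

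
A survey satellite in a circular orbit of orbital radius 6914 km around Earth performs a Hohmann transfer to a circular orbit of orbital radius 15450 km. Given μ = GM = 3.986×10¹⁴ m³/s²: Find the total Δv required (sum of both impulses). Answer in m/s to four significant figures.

r₁ = 6914 km = 6.914×10⁶ m.
r₂ = 15450 km = 1.545×10⁷ m.
Transfer ellipse a_t = (r₁ + r₂)/2 = 1.118×10⁷ m.
At r₁: circular v_c1 = √(μ/r₁) = 7593 m/s; transfer-perigee v_p = √[μ(2/r₁ − 1/a_t)] = 8925 m/s.
Δv₁ = v_p − v_c1 = 1332 m/s.
At r₂: circular v_c2 = √(μ/r₂) = 5079 m/s; transfer-apogee v_a = √[μ(2/r₂ − 1/a_t)] = 3994 m/s.
Δv₂ = v_c2 − v_a = 1085 m/s.
Total Δv = Δv₁ + Δv₂ = 2417 m/s.

Δv_total ≈ 2417 m/s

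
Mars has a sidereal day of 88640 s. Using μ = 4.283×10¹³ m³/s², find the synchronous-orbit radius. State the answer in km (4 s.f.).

r_sync ≈ 20430 km

A synchronous orbit has period T, so by Kepler's third law a = (μT²/4π²)^(1/3).
μT²/4π² = 4.283×10¹³ × (8.864×10⁴)² / 39.48 = 8.524×10²¹ m³.
a = 2.043×10⁷ m = 20428 km.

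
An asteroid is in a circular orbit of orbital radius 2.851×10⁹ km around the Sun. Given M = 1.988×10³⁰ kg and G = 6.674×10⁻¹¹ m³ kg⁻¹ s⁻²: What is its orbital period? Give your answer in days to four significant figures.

μ = GM = 6.674×10⁻¹¹ × 1.988×10³⁰ = 1.327×10²⁰ m³/s².
r = 2.851×10⁹ km = 2.851×10¹² m.
Kepler's third law: T = 2π√(r³/μ) = 2π√((2.851×10¹²)³ / 1.327×10²⁰).
r³/μ = 1.747×10¹⁷ s², so T = 2π × 4.179×10⁸ = 2.626×10⁹ s.
Converting: 2.626×10⁹ s ÷ 86400 = 30390 days.

T ≈ 30390 days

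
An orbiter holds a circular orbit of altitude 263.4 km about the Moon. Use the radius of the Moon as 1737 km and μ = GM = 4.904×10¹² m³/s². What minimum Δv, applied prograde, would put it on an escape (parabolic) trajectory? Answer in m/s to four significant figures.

r = 1737 + 263.4 = 2000.4 km = 2.0004×10⁶ m.
Circular speed v_c = √(μ/r) = 1566 m/s.
Escape speed v_esc = √(2μ/r) = √2 × v_c = 2214 m/s.
Δv = v_esc − v_c = 648.5 m/s.

Δv ≈ 648.5 m/s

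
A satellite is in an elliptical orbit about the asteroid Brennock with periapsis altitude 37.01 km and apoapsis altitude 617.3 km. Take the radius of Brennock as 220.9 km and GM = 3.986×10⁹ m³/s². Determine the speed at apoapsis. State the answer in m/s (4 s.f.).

r_p = 220.9 + 37.01 = 257.91 km = 2.5791×10⁵ m.
r_a = 220.9 + 617.3 = 838.20 km = 8.3820×10⁵ m.
Semi-major axis a = (r_p + r_a)/2 = 548.05 km = 5.481×10⁵ m.
Vis-viva: v² = μ(2/r − 1/a) = 3.986×10⁹ × (2.386×10⁻⁶ − 1.825×10⁻⁶) = 2.238×10³ m²/s².
v = 47.31 m/s.

v ≈ 47.31 m/s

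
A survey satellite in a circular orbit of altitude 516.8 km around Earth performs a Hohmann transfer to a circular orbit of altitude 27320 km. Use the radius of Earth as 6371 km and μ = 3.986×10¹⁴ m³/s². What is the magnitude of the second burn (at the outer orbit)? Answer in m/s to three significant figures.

Δv ≈ 1440 m/s

r₁ = 6371 + 516.8 = 6887.8 km = 6.8878×10⁶ m.
r₂ = 6371 + 27320 = 33691 km = 3.3691×10⁷ m.
Transfer ellipse a_t = (r₁ + r₂)/2 = 2.029×10⁷ m.
At r₁: circular v_c1 = √(μ/r₁) = 7607 m/s; transfer-perigee v_p = √[μ(2/r₁ − 1/a_t)] = 9803 m/s.
At r₂: circular v_c2 = √(μ/r₂) = 3440 m/s; transfer-apogee v_a = √[μ(2/r₂ − 1/a_t)] = 2004 m/s.
Δv₂ = v_c2 − v_a = 1436 m/s.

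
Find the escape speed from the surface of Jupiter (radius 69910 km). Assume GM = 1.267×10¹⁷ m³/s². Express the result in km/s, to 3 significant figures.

v_esc ≈ 60.2 km/s

r = R = 6.991×10⁷ m.
Escape speed v_esc = √(2μ/r) = √(2 × 1.267×10¹⁷ / 6.991×10⁷) = √(3.625×10⁹) = 60210 m/s.
= 60.21 km/s.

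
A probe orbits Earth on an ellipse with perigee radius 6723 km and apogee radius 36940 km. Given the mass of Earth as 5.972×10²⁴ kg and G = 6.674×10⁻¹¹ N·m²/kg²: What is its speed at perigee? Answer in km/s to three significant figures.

v ≈ 10.0 km/s

μ = GM = 6.674×10⁻¹¹ × 5.972×10²⁴ = 3.986×10¹⁴ m³/s².
Semi-major axis a = (r_p + r_a)/2 = 21832 km = 2.183×10⁷ m.
Vis-viva: v² = μ(2/r − 1/a) = 3.986×10¹⁴ × (2.975×10⁻⁷ − 4.581×10⁻⁸) = 1.003×10⁸ m²/s².
v = 10020 m/s = 10.02 km/s.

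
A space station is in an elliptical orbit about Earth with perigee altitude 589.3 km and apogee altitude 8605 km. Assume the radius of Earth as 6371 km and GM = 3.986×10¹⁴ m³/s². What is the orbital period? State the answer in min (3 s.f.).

r_p = 6371 + 589.3 = 6960.3 km = 6.9603×10⁶ m.
r_a = 6371 + 8605 = 14976 km = 1.4976×10⁷ m.
Semi-major axis a = (r_p + r_a)/2 = (6960.3 + 14976)/2 = 10968 km = 1.097×10⁷ m.
By Kepler's third law T = 2π√(a³/μ) = 2π × 1.819×10³ = 1.143×10⁴ s.
= 190.5 min.

T ≈ 191 min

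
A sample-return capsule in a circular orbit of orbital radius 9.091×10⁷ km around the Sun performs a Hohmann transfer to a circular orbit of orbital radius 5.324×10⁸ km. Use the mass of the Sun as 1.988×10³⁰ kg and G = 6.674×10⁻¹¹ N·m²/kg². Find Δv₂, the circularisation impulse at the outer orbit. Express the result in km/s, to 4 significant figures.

μ = GM = 6.674×10⁻¹¹ × 1.988×10³⁰ = 1.327×10²⁰ m³/s².
r₁ = 9.091×10⁷ km = 9.091×10¹⁰ m.
r₂ = 5.324×10⁸ km = 5.324×10¹¹ m.
Transfer ellipse a_t = (r₁ + r₂)/2 = 3.117×10¹¹ m.
At r₁: circular v_c1 = √(μ/r₁) = 38200 m/s; transfer-perihelion v_p = √[μ(2/r₁ − 1/a_t)] = 49930 m/s.
At r₂: circular v_c2 = √(μ/r₂) = 15790 m/s; transfer-aphelion v_a = √[μ(2/r₂ − 1/a_t)] = 8526 m/s.
Δv₂ = v_c2 − v_a = 7260 m/s.
= 7.260 km/s.

Δv ≈ 7.260 km/s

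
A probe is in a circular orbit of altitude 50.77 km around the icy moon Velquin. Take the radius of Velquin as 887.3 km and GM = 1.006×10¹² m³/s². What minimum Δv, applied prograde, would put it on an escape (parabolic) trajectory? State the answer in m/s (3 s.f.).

r = 887.3 + 50.77 = 938.07 km = 9.3807×10⁵ m.
Circular speed v_c = √(μ/r) = 1036 m/s.
Escape speed v_esc = √(2μ/r) = √2 × v_c = 1465 m/s.
Δv = v_esc − v_c = 428.9 m/s.

Δv ≈ 429 m/s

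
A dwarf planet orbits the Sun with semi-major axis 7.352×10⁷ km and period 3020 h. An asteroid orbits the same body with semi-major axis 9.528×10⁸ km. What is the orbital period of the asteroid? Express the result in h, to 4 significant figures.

Kepler's third law: T² ∝ a³, so T₂ = T₁ (a₂/a₁)^(3/2).
a₂/a₁ = 12.96, (a₂/a₁)^(3/2) = 46.65.
T₂ = 3020 × 46.65 = 1.409×10⁵ h.

T₂ ≈ 1.409×10⁵ h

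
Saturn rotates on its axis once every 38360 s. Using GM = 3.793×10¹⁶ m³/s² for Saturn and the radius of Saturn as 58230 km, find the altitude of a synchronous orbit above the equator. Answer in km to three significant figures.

h_sync ≈ 54000 km

A synchronous orbit has period T, so by Kepler's third law a = (μT²/4π²)^(1/3).
μT²/4π² = 3.793×10¹⁶ × (3.836×10⁴)² / 39.48 = 1.414×10²⁴ m³.
a = 1.122×10⁸ m = 1.1223×10⁵ km.
Altitude h = a − R = 1.1223×10⁵ − 58230 = 54005 km.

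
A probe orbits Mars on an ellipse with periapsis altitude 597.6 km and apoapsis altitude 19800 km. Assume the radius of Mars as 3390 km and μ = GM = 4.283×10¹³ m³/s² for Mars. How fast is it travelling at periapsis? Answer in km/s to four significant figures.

r_p = 3390 + 597.6 = 3987.6 km = 3.9876×10⁶ m.
r_a = 3390 + 19800 = 23190 km = 2.3190×10⁷ m.
Semi-major axis a = (r_p + r_a)/2 = 13589 km = 1.359×10⁷ m.
Vis-viva: v² = μ(2/r − 1/a) = 4.283×10¹³ × (5.016×10⁻⁷ − 7.359×10⁻⁸) = 1.833×10⁷ m²/s².
v = 4281 m/s = 4.281 km/s.

v ≈ 4.281 km/s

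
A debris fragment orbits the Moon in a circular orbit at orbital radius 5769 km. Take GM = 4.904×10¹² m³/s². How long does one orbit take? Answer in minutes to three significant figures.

T ≈ 655 minutes

r = 5769 km = 5.769×10⁶ m.
Kepler's third law: T = 2π√(r³/μ) = 2π√((5.769×10⁶)³ / 4.904×10¹²).
r³/μ = 3.915×10⁷ s², so T = 2π × 6.257×10³ = 3.931×10⁴ s.
Converting: 3.931×10⁴ s ÷ 60.00 = 655.2 minutes.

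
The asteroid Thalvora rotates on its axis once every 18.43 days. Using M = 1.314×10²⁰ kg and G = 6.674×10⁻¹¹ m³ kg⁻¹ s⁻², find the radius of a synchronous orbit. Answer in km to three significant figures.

μ = GM = 6.674×10⁻¹¹ × 1.314×10²⁰ = 8.770×10⁹ m³/s².
T = 18.43 days = 1.592×10⁶ s.
A synchronous orbit has period T, so by Kepler's third law a = (μT²/4π²)^(1/3).
μT²/4π² = 8.770×10⁹ × (1.592×10⁶)² / 39.48 = 5.632×10²⁰ m³.
a = 8.258×10⁶ m = 8258.5 km.

r_sync ≈ 8260 km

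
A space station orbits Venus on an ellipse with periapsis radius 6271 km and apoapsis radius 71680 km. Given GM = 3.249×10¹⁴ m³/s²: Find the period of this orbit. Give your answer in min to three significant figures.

T ≈ 1410 min

Semi-major axis a = (r_p + r_a)/2 = (6271.0 + 71680)/2 = 38976 km = 3.898×10⁷ m.
By Kepler's third law T = 2π√(a³/μ) = 2π × 1.350×10⁴ = 8.482×10⁴ s.
= 1414 min.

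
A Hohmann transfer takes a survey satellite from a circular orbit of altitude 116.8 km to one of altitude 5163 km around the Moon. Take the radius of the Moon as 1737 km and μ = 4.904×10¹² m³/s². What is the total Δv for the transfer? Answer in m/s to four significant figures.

Δv_total ≈ 710.1 m/s

r₁ = 1737 + 116.8 = 1853.8 km = 1.8538×10⁶ m.
r₂ = 1737 + 5163 = 6900.0 km = 6.9000×10⁶ m.
Transfer ellipse a_t = (r₁ + r₂)/2 = 4.377×10⁶ m.
At r₁: circular v_c1 = √(μ/r₁) = 1626 m/s; transfer-perilune v_p = √[μ(2/r₁ − 1/a_t)] = 2042 m/s.
Δv₁ = v_p − v_c1 = 415.7 m/s.
At r₂: circular v_c2 = √(μ/r₂) = 843.0 m/s; transfer-apolune v_a = √[μ(2/r₂ − 1/a_t)] = 548.7 m/s.
Δv₂ = v_c2 − v_a = 294.4 m/s.
Total Δv = Δv₁ + Δv₂ = 710.1 m/s.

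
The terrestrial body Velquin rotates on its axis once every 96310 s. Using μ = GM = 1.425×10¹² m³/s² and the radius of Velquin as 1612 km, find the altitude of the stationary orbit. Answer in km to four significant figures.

A synchronous orbit has period T, so by Kepler's third law a = (μT²/4π²)^(1/3).
μT²/4π² = 1.425×10¹² × (9.631×10⁴)² / 39.48 = 3.348×10²⁰ m³.
a = 6.944×10⁶ m = 6943.8 km.
Altitude h = a − R = 6943.8 − 1612 = 5331.8 km.

h_sync ≈ 5332 km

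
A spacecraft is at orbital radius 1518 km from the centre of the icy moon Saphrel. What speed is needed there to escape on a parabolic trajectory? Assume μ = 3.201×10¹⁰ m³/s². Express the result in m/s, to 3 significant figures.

r = 1518 km = 1.518×10⁶ m.
Escape speed v_esc = √(2μ/r) = √(2 × 3.201×10¹⁰ / 1.518×10⁶) = √(4.217×10⁴) = 205.4 m/s.

v_esc ≈ 205 m/s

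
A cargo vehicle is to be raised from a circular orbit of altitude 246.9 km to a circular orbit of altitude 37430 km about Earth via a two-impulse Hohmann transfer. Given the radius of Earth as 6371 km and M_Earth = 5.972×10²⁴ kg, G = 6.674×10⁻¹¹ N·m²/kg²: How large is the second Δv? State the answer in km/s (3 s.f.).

μ = GM = 6.674×10⁻¹¹ × 5.972×10²⁴ = 3.986×10¹⁴ m³/s².
r₁ = 6371 + 246.9 = 6617.9 km = 6.6179×10⁶ m.
r₂ = 6371 + 37430 = 43801 km = 4.3801×10⁷ m.
Transfer ellipse a_t = (r₁ + r₂)/2 = 2.521×10⁷ m.
At r₁: circular v_c1 = √(μ/r₁) = 7761 m/s; transfer-perigee v_p = √[μ(2/r₁ − 1/a_t)] = 10230 m/s.
At r₂: circular v_c2 = √(μ/r₂) = 3017 m/s; transfer-apogee v_a = √[μ(2/r₂ − 1/a_t)] = 1546 m/s.
Δv₂ = v_c2 − v_a = 1471 m/s.
= 1.471 km/s.

Δv ≈ 1.47 km/s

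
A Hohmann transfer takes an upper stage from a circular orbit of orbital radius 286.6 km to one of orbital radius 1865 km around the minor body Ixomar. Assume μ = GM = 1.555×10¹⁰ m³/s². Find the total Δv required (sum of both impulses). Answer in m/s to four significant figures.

Δv_total ≈ 117.9 m/s

r₁ = 286.6 km = 2.866×10⁵ m.
r₂ = 1865 km = 1.865×10⁶ m.
Transfer ellipse a_t = (r₁ + r₂)/2 = 1.076×10⁶ m.
At r₁: circular v_c1 = √(μ/r₁) = 232.9 m/s; transfer-periapsis v_p = √[μ(2/r₁ − 1/a_t)] = 306.7 m/s.
Δv₁ = v_p − v_c1 = 73.76 m/s.
At r₂: circular v_c2 = √(μ/r₂) = 91.31 m/s; transfer-apoapsis v_a = √[μ(2/r₂ − 1/a_t)] = 47.13 m/s.
Δv₂ = v_c2 − v_a = 44.18 m/s.
Total Δv = Δv₁ + Δv₂ = 117.9 m/s.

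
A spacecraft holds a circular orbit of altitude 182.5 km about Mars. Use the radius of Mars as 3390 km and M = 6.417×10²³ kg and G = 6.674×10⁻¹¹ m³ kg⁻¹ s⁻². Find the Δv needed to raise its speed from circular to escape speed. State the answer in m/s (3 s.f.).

Δv ≈ 1430 m/s

μ = GM = 6.674×10⁻¹¹ × 6.417×10²³ = 4.283×10¹³ m³/s².
r = 3390 + 182.5 = 3572.5 km = 3.5725×10⁶ m.
Circular speed v_c = √(μ/r) = 3462 m/s.
Escape speed v_esc = √(2μ/r) = √2 × v_c = 4897 m/s.
Δv = v_esc − v_c = 1434 m/s.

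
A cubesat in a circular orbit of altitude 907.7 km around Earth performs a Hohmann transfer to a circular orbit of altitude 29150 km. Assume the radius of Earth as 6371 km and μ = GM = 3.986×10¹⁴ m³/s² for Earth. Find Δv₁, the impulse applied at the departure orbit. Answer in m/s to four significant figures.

r₁ = 6371 + 907.7 = 7278.7 km = 7.2787×10⁶ m.
r₂ = 6371 + 29150 = 35521 km = 3.5521×10⁷ m.
Transfer ellipse a_t = (r₁ + r₂)/2 = 2.140×10⁷ m.
At r₁: circular v_c1 = √(μ/r₁) = 7400 m/s; transfer-perigee v_p = √[μ(2/r₁ − 1/a_t)] = 9534 m/s.
Δv₁ = v_p − v_c1 = 2134 m/s.

Δv ≈ 2134 m/s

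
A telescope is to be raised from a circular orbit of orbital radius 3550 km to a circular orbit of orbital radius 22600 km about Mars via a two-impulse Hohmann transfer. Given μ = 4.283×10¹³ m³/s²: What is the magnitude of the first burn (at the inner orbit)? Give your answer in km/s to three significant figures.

Δv ≈ 1.09 km/s

r₁ = 3550 km = 3.550×10⁶ m.
r₂ = 22600 km = 2.260×10⁷ m.
Transfer ellipse a_t = (r₁ + r₂)/2 = 1.308×10⁷ m.
At r₁: circular v_c1 = √(μ/r₁) = 3473 m/s; transfer-periapsis v_p = √[μ(2/r₁ − 1/a_t)] = 4567 m/s.
Δv₁ = v_p − v_c1 = 1093 m/s.
= 1.093 km/s.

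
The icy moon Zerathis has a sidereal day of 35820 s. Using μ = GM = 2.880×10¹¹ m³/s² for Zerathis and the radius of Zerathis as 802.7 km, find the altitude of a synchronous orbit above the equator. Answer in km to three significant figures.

h_sync ≈ 1300 km

A synchronous orbit has period T, so by Kepler's third law a = (μT²/4π²)^(1/3).
μT²/4π² = 2.880×10¹¹ × (3.582×10⁴)² / 39.48 = 9.360×10¹⁸ m³.
a = 2.107×10⁶ m = 2107.5 km.
Altitude h = a − R = 2107.5 − 802.7 = 1304.8 km.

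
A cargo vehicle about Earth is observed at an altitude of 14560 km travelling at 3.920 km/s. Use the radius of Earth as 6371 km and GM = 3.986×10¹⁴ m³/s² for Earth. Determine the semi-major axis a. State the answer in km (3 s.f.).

r = 6371 + 14560 = 20931 km = 2.093×10⁷ m.
Specific orbital energy ε = v²/2 − μ/r = (3920)²/2 − 3.986×10¹⁴/2.093×10⁷ = -1.136×10⁷ J/kg.
Since ε = −μ/(2a), a = −μ/(2ε) = 1.754×10⁷ m = 17544 km.

a ≈ 17500 km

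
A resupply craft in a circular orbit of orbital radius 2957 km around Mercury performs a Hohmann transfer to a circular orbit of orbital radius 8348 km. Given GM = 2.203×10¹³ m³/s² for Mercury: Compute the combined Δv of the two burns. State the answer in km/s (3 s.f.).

Δv_total ≈ 1.04 km/s

r₁ = 2957 km = 2.957×10⁶ m.
r₂ = 8348 km = 8.348×10⁶ m.
Transfer ellipse a_t = (r₁ + r₂)/2 = 5.652×10⁶ m.
At r₁: circular v_c1 = √(μ/r₁) = 2729 m/s; transfer-periherm v_p = √[μ(2/r₁ − 1/a_t)] = 3317 m/s.
Δv₁ = v_p − v_c1 = 587.6 m/s.
At r₂: circular v_c2 = √(μ/r₂) = 1624 m/s; transfer-apoherm v_a = √[μ(2/r₂ − 1/a_t)] = 1175 m/s.
Δv₂ = v_c2 − v_a = 449.5 m/s.
Total Δv = Δv₁ + Δv₂ = 1037 m/s = 1.037 km/s.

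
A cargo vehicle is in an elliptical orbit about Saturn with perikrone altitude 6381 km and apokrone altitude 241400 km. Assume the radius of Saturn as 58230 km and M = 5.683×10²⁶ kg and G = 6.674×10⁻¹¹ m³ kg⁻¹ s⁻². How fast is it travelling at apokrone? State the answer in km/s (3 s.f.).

μ = GM = 6.674×10⁻¹¹ × 5.683×10²⁶ = 3.793×10¹⁶ m³/s².
r_p = 58230 + 6381 = 64611 km = 6.4611×10⁷ m.
r_a = 58230 + 241400 = 299630 km = 2.9963×10⁸ m.
Semi-major axis a = (r_p + r_a)/2 = 1.8212×10⁵ km = 1.821×10⁸ m.
Vis-viva: v² = μ(2/r − 1/a) = 3.793×10¹⁶ × (6.675×10⁻⁹ − 5.491×10⁻⁹) = 4.491×10⁷ m²/s².
v = 6701 m/s = 6.701 km/s.

v ≈ 6.70 km/s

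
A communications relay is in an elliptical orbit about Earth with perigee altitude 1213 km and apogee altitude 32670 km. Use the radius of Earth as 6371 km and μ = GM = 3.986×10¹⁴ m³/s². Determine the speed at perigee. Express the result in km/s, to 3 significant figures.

v ≈ 9.38 km/s

r_p = 6371 + 1213 = 7584.0 km = 7.5840×10⁶ m.
r_a = 6371 + 32670 = 39041 km = 3.9041×10⁷ m.
Semi-major axis a = (r_p + r_a)/2 = 23312 km = 2.331×10⁷ m.
Vis-viva: v² = μ(2/r − 1/a) = 3.986×10¹⁴ × (2.637×10⁻⁷ − 4.290×10⁻⁸) = 8.802×10⁷ m²/s².
v = 9382 m/s = 9.382 km/s.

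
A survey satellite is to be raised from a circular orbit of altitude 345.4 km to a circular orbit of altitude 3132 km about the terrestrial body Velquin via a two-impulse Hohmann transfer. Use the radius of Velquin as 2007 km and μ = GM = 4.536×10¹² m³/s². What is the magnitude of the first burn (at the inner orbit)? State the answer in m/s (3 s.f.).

r₁ = 2007 + 345.4 = 2352.4 km = 2.3524×10⁶ m.
r₂ = 2007 + 3132 = 5139.0 km = 5.1390×10⁶ m.
Transfer ellipse a_t = (r₁ + r₂)/2 = 3.746×10⁶ m.
At r₁: circular v_c1 = √(μ/r₁) = 1389 m/s; transfer-periapsis v_p = √[μ(2/r₁ − 1/a_t)] = 1626 m/s.
Δv₁ = v_p − v_c1 = 237.9 m/s.

Δv ≈ 238 m/s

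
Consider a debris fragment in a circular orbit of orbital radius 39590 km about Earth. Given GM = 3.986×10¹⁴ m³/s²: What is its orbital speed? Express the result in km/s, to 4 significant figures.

r = 39590 km = 3.959×10⁷ m.
For a circular orbit v = √(μ/r) = √(3.986×10¹⁴ / 3.959×10⁷) = √(1.007×10⁷) = 3173 m/s.
That is 3.173 km/s.

v ≈ 3.173 km/s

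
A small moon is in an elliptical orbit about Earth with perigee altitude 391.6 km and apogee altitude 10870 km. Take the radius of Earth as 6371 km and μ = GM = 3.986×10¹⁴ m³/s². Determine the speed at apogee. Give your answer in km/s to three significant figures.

r_p = 6371 + 391.6 = 6762.6 km = 6.7626×10⁶ m.
r_a = 6371 + 10870 = 17241 km = 1.7241×10⁷ m.
Semi-major axis a = (r_p + r_a)/2 = 12002 km = 1.200×10⁷ m.
Vis-viva: v² = μ(2/r − 1/a) = 3.986×10¹⁴ × (1.160×10⁻⁷ − 8.332×10⁻⁸) = 1.303×10⁷ m²/s².
v = 3609 m/s = 3.609 km/s.

v ≈ 3.61 km/s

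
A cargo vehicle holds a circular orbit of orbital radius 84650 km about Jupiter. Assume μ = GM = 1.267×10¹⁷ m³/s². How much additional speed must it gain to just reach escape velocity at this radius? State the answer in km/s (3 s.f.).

Δv ≈ 16.0 km/s

r = 84650 km = 8.465×10⁷ m.
Circular speed v_c = √(μ/r) = 38690 m/s.
Escape speed v_esc = √(2μ/r) = √2 × v_c = 54710 m/s.
Δv = v_esc − v_c = 16030 m/s = 16.03 km/s.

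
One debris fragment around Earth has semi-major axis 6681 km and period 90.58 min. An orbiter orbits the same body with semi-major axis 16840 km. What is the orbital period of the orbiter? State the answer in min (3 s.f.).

T₂ ≈ 362 min

Kepler's third law: T² ∝ a³, so T₂ = T₁ (a₂/a₁)^(3/2).
a₂/a₁ = 2.521, (a₂/a₁)^(3/2) = 4.002.
T₂ = 90.58 × 4.002 = 362.5 min.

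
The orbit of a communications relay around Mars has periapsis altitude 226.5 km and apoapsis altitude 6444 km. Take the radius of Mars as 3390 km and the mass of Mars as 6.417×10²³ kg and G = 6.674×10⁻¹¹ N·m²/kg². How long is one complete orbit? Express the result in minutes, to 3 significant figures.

μ = GM = 6.674×10⁻¹¹ × 6.417×10²³ = 4.283×10¹³ m³/s².
r_p = 3390 + 226.5 = 3616.5 km = 3.6165×10⁶ m.
r_a = 3390 + 6444 = 9834.0 km = 9.8340×10⁶ m.
Semi-major axis a = (r_p + r_a)/2 = (3616.5 + 9834.0)/2 = 6725.2 km = 6.725×10⁶ m.
By Kepler's third law T = 2π√(a³/μ) = 2π × 2.665×10³ = 1.674×10⁴ s.
= 279.1 minutes.

T ≈ 279 minutes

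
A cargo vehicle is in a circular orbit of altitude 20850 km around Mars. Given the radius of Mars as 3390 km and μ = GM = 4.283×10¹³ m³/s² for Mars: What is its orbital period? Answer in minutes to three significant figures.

r = 3390 + 20850 = 24240 km = 2.4240×10⁷ m.
Kepler's third law: T = 2π√(r³/μ) = 2π√((2.424×10⁷)³ / 4.283×10¹³).
r³/μ = 3.325×10⁸ s², so T = 2π × 1.824×10⁴ = 1.146×10⁵ s.
Converting: 1.146×10⁵ s ÷ 60.00 = 1910 minutes.

T ≈ 1910 minutes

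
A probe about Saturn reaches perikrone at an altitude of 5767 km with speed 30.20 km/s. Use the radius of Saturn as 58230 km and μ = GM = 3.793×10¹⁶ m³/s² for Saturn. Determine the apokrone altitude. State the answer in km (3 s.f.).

apokrone altitude ≈ 1.55×10⁵ km

r_p = 58230 + 5767 = 63997 km = 6.400×10⁷ m.
Specific energy ε = v²/2 − μ/r = -1.367×10⁸ J/kg, so a = −μ/(2ε) = 1.388×10⁸ m.
The apsides satisfy r_p + r_a = 2a, so the apokrone radius is 2a − r_p = 2.135×10⁸ m = 2.1354×10⁵ km.
Apokrone altitude = 2.1354×10⁵ − 58230 = 1.5531×10⁵ km.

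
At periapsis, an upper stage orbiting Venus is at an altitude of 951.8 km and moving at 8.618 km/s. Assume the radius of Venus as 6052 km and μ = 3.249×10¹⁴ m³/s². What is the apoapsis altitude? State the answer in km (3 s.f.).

r_p = 6052 + 951.8 = 7003.8 km = 7.004×10⁶ m.
Specific energy ε = v²/2 − μ/r = -9.254×10⁶ J/kg, so a = −μ/(2ε) = 1.755×10⁷ m.
The apsides satisfy r_p + r_a = 2a, so the apoapsis radius is 2a − r_p = 2.810×10⁷ m = 28105 km.
Apoapsis altitude = 28105 − 6052 = 22053 km.

apoapsis altitude ≈ 22100 km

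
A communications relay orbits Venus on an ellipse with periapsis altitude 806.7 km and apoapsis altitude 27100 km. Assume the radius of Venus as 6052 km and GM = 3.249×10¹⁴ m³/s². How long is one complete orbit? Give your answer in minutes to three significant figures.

T ≈ 520 minutes

r_p = 6052 + 806.7 = 6858.7 km = 6.8587×10⁶ m.
r_a = 6052 + 27100 = 33152 km = 3.3152×10⁷ m.
Semi-major axis a = (r_p + r_a)/2 = (6858.7 + 33152)/2 = 20005 km = 2.001×10⁷ m.
By Kepler's third law T = 2π√(a³/μ) = 2π × 4.964×10³ = 3.119×10⁴ s.
= 519.8 minutes.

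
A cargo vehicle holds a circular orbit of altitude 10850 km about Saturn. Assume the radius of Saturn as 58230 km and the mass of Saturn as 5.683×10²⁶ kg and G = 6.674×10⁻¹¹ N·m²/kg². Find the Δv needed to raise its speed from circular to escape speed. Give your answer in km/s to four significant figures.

Δv ≈ 9.706 km/s

μ = GM = 6.674×10⁻¹¹ × 5.683×10²⁶ = 3.793×10¹⁶ m³/s².
r = 58230 + 10850 = 69080 km = 6.9080×10⁷ m.
Circular speed v_c = √(μ/r) = 23430 m/s.
Escape speed v_esc = √(2μ/r) = √2 × v_c = 33140 m/s.
Δv = v_esc − v_c = 9706 m/s = 9.706 km/s.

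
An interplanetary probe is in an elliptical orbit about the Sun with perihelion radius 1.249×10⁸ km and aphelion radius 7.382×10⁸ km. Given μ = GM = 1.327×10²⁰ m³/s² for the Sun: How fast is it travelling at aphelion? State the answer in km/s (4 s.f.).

v ≈ 7.213 km/s

Semi-major axis a = (r_p + r_a)/2 = 4.3155×10⁸ km = 4.316×10¹¹ m.
Vis-viva: v² = μ(2/r − 1/a) = 1.327×10²⁰ × (2.709×10⁻¹² − 2.317×10⁻¹²) = 5.203×10⁷ m²/s².
v = 7213 m/s = 7.213 km/s.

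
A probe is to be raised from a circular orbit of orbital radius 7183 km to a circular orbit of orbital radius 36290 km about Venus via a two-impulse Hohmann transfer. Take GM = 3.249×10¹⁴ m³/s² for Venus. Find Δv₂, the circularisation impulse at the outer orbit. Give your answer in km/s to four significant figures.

Δv ≈ 1.272 km/s

r₁ = 7183 km = 7.183×10⁶ m.
r₂ = 36290 km = 3.629×10⁷ m.
Transfer ellipse a_t = (r₁ + r₂)/2 = 2.174×10⁷ m.
At r₁: circular v_c1 = √(μ/r₁) = 6725 m/s; transfer-periapsis v_p = √[μ(2/r₁ − 1/a_t)] = 8690 m/s.
At r₂: circular v_c2 = √(μ/r₂) = 2992 m/s; transfer-apoapsis v_a = √[μ(2/r₂ − 1/a_t)] = 1720 m/s.
Δv₂ = v_c2 − v_a = 1272 m/s.
= 1.272 km/s.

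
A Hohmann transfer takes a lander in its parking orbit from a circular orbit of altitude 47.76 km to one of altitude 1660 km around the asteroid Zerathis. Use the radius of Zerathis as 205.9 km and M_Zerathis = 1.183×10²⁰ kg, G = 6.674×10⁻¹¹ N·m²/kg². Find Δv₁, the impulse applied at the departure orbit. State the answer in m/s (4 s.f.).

μ = GM = 6.674×10⁻¹¹ × 1.183×10²⁰ = 7.895×10⁹ m³/s².
r₁ = 205.9 + 47.76 = 253.66 km = 2.5366×10⁵ m.
r₂ = 205.9 + 1660 = 1865.9 km = 1.8659×10⁶ m.
Transfer ellipse a_t = (r₁ + r₂)/2 = 1.060×10⁶ m.
At r₁: circular v_c1 = √(μ/r₁) = 176.4 m/s; transfer-periapsis v_p = √[μ(2/r₁ − 1/a_t)] = 234.1 m/s.
Δv₁ = v_p − v_c1 = 57.67 m/s.

Δv ≈ 57.67 m/s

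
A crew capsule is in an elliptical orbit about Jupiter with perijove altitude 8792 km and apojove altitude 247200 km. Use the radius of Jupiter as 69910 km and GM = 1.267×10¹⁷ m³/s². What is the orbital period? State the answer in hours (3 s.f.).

r_p = 69910 + 8792 = 78702 km = 7.8702×10⁷ m.
r_a = 69910 + 247200 = 317110 km = 3.1711×10⁸ m.
Semi-major axis a = (r_p + r_a)/2 = (78702 + 3.1711×10⁵)/2 = 1.9791×10⁵ km = 1.979×10⁸ m.
By Kepler's third law T = 2π√(a³/μ) = 2π × 7.822×10³ = 4.915×10⁴ s.
= 13.65 hours.

T ≈ 13.7 hours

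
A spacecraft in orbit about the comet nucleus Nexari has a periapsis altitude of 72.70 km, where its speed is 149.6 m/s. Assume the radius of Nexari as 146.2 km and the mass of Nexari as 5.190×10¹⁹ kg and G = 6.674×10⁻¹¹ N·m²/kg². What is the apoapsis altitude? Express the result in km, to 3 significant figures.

apoapsis altitude ≈ 382 km

μ = GM = 6.674×10⁻¹¹ × 5.190×10¹⁹ = 3.464×10⁹ m³/s².
r_p = 146.2 + 72.70 = 218.90 km = 2.189×10⁵ m.
Specific energy ε = v²/2 − μ/r = -4.634×10³ J/kg, so a = −μ/(2ε) = 3.738×10⁵ m.
The apsides satisfy r_p + r_a = 2a, so the apoapsis radius is 2a − r_p = 5.286×10⁵ m = 528.64 km.
Apoapsis altitude = 528.64 − 146.2 = 382.44 km.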